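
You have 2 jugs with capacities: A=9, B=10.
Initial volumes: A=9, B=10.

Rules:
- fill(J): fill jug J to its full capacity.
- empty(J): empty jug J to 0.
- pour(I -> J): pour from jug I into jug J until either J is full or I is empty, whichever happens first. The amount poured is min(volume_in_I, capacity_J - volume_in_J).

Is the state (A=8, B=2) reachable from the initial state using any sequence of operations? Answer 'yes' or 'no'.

Answer: no

Derivation:
BFS explored all 38 reachable states.
Reachable set includes: (0,0), (0,1), (0,2), (0,3), (0,4), (0,5), (0,6), (0,7), (0,8), (0,9), (0,10), (1,0) ...
Target (A=8, B=2) not in reachable set → no.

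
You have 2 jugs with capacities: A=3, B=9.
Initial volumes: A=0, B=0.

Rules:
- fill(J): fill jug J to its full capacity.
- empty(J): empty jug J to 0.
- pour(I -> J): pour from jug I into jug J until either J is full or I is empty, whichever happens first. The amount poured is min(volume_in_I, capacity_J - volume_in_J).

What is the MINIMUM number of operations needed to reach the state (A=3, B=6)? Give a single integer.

Answer: 2

Derivation:
BFS from (A=0, B=0). One shortest path:
  1. fill(B) -> (A=0 B=9)
  2. pour(B -> A) -> (A=3 B=6)
Reached target in 2 moves.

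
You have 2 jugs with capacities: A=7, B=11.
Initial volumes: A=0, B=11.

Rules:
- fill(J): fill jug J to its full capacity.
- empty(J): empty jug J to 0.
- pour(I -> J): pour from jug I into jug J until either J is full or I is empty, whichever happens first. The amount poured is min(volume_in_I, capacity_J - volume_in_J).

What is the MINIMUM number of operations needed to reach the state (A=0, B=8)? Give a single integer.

BFS from (A=0, B=11). One shortest path:
  1. pour(B -> A) -> (A=7 B=4)
  2. empty(A) -> (A=0 B=4)
  3. pour(B -> A) -> (A=4 B=0)
  4. fill(B) -> (A=4 B=11)
  5. pour(B -> A) -> (A=7 B=8)
  6. empty(A) -> (A=0 B=8)
Reached target in 6 moves.

Answer: 6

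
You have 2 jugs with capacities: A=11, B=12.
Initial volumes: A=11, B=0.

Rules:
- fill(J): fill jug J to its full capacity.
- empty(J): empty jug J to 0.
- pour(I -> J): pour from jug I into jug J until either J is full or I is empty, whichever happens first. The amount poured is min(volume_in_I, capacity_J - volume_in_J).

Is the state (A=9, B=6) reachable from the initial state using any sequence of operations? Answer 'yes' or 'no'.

BFS explored all 46 reachable states.
Reachable set includes: (0,0), (0,1), (0,2), (0,3), (0,4), (0,5), (0,6), (0,7), (0,8), (0,9), (0,10), (0,11) ...
Target (A=9, B=6) not in reachable set → no.

Answer: no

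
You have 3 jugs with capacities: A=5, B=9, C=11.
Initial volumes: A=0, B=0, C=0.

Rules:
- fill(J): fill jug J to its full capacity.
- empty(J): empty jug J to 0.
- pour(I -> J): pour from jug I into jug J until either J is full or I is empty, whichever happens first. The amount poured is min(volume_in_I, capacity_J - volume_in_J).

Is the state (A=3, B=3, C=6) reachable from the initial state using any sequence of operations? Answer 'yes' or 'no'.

BFS explored all 400 reachable states.
Reachable set includes: (0,0,0), (0,0,1), (0,0,2), (0,0,3), (0,0,4), (0,0,5), (0,0,6), (0,0,7), (0,0,8), (0,0,9), (0,0,10), (0,0,11) ...
Target (A=3, B=3, C=6) not in reachable set → no.

Answer: no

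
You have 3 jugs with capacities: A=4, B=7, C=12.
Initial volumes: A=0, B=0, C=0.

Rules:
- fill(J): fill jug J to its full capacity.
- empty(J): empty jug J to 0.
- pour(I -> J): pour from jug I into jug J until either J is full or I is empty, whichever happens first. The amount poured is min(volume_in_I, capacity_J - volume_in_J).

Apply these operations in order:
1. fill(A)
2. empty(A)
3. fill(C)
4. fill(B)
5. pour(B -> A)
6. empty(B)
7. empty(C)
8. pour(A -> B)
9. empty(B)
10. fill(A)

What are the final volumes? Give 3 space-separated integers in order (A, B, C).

Step 1: fill(A) -> (A=4 B=0 C=0)
Step 2: empty(A) -> (A=0 B=0 C=0)
Step 3: fill(C) -> (A=0 B=0 C=12)
Step 4: fill(B) -> (A=0 B=7 C=12)
Step 5: pour(B -> A) -> (A=4 B=3 C=12)
Step 6: empty(B) -> (A=4 B=0 C=12)
Step 7: empty(C) -> (A=4 B=0 C=0)
Step 8: pour(A -> B) -> (A=0 B=4 C=0)
Step 9: empty(B) -> (A=0 B=0 C=0)
Step 10: fill(A) -> (A=4 B=0 C=0)

Answer: 4 0 0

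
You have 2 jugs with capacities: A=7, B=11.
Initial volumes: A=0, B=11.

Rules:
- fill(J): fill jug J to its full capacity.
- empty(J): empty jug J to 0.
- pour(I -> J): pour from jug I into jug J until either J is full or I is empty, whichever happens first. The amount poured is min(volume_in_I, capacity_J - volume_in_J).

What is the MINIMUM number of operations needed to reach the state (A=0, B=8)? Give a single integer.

Answer: 6

Derivation:
BFS from (A=0, B=11). One shortest path:
  1. pour(B -> A) -> (A=7 B=4)
  2. empty(A) -> (A=0 B=4)
  3. pour(B -> A) -> (A=4 B=0)
  4. fill(B) -> (A=4 B=11)
  5. pour(B -> A) -> (A=7 B=8)
  6. empty(A) -> (A=0 B=8)
Reached target in 6 moves.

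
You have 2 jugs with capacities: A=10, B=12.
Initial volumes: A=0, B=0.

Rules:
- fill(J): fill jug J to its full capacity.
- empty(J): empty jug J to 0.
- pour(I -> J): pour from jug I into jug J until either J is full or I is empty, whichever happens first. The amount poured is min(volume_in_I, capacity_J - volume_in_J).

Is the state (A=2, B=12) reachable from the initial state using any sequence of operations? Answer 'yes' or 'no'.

Answer: yes

Derivation:
BFS from (A=0, B=0):
  1. fill(B) -> (A=0 B=12)
  2. pour(B -> A) -> (A=10 B=2)
  3. empty(A) -> (A=0 B=2)
  4. pour(B -> A) -> (A=2 B=0)
  5. fill(B) -> (A=2 B=12)
Target reached → yes.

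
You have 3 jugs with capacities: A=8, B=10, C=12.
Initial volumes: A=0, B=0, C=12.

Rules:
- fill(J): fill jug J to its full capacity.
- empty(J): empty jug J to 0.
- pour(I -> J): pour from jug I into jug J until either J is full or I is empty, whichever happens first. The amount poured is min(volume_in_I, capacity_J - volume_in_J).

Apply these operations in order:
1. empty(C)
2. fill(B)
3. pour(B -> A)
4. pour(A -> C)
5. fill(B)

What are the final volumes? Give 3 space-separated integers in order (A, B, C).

Step 1: empty(C) -> (A=0 B=0 C=0)
Step 2: fill(B) -> (A=0 B=10 C=0)
Step 3: pour(B -> A) -> (A=8 B=2 C=0)
Step 4: pour(A -> C) -> (A=0 B=2 C=8)
Step 5: fill(B) -> (A=0 B=10 C=8)

Answer: 0 10 8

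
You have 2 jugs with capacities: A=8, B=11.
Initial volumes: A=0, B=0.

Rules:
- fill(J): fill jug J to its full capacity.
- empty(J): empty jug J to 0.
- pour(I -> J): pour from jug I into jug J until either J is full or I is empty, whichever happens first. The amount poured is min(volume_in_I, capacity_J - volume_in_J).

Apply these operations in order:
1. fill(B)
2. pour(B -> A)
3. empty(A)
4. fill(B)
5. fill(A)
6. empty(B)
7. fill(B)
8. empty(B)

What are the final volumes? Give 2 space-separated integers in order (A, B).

Step 1: fill(B) -> (A=0 B=11)
Step 2: pour(B -> A) -> (A=8 B=3)
Step 3: empty(A) -> (A=0 B=3)
Step 4: fill(B) -> (A=0 B=11)
Step 5: fill(A) -> (A=8 B=11)
Step 6: empty(B) -> (A=8 B=0)
Step 7: fill(B) -> (A=8 B=11)
Step 8: empty(B) -> (A=8 B=0)

Answer: 8 0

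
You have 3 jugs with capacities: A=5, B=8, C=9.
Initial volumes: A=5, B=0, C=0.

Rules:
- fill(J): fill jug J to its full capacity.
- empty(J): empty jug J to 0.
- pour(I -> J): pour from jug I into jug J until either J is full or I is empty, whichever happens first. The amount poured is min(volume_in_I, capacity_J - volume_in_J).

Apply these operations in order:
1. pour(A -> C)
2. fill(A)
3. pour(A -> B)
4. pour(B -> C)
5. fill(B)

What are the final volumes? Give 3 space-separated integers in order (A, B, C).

Answer: 0 8 9

Derivation:
Step 1: pour(A -> C) -> (A=0 B=0 C=5)
Step 2: fill(A) -> (A=5 B=0 C=5)
Step 3: pour(A -> B) -> (A=0 B=5 C=5)
Step 4: pour(B -> C) -> (A=0 B=1 C=9)
Step 5: fill(B) -> (A=0 B=8 C=9)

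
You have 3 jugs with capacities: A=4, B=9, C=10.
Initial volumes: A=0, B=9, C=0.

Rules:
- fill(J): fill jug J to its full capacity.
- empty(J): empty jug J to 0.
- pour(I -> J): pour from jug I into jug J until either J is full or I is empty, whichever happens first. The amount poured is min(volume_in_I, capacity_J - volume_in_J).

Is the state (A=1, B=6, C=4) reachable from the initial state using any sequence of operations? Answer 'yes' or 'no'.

Answer: no

Derivation:
BFS explored all 334 reachable states.
Reachable set includes: (0,0,0), (0,0,1), (0,0,2), (0,0,3), (0,0,4), (0,0,5), (0,0,6), (0,0,7), (0,0,8), (0,0,9), (0,0,10), (0,1,0) ...
Target (A=1, B=6, C=4) not in reachable set → no.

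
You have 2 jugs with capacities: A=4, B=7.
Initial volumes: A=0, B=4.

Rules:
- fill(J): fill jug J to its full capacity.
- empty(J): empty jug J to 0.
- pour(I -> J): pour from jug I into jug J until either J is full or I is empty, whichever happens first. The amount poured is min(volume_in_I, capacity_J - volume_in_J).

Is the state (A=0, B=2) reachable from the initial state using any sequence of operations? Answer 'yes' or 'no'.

BFS from (A=0, B=4):
  1. fill(B) -> (A=0 B=7)
  2. pour(B -> A) -> (A=4 B=3)
  3. empty(A) -> (A=0 B=3)
  4. pour(B -> A) -> (A=3 B=0)
  5. fill(B) -> (A=3 B=7)
  6. pour(B -> A) -> (A=4 B=6)
  7. empty(A) -> (A=0 B=6)
  8. pour(B -> A) -> (A=4 B=2)
  9. empty(A) -> (A=0 B=2)
Target reached → yes.

Answer: yes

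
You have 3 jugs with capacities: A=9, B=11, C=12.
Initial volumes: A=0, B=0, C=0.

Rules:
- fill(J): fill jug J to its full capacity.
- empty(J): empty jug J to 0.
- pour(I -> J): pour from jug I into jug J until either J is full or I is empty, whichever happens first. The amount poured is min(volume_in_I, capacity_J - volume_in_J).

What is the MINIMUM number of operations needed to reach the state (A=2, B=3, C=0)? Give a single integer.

Answer: 8

Derivation:
BFS from (A=0, B=0, C=0). One shortest path:
  1. fill(B) -> (A=0 B=11 C=0)
  2. fill(C) -> (A=0 B=11 C=12)
  3. pour(B -> A) -> (A=9 B=2 C=12)
  4. empty(A) -> (A=0 B=2 C=12)
  5. pour(C -> A) -> (A=9 B=2 C=3)
  6. empty(A) -> (A=0 B=2 C=3)
  7. pour(B -> A) -> (A=2 B=0 C=3)
  8. pour(C -> B) -> (A=2 B=3 C=0)
Reached target in 8 moves.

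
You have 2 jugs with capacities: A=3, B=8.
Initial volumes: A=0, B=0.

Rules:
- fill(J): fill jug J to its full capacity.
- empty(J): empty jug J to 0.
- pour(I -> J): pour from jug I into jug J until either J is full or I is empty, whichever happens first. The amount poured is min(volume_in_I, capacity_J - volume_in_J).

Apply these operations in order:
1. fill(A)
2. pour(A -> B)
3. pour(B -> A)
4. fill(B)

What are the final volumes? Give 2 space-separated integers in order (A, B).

Step 1: fill(A) -> (A=3 B=0)
Step 2: pour(A -> B) -> (A=0 B=3)
Step 3: pour(B -> A) -> (A=3 B=0)
Step 4: fill(B) -> (A=3 B=8)

Answer: 3 8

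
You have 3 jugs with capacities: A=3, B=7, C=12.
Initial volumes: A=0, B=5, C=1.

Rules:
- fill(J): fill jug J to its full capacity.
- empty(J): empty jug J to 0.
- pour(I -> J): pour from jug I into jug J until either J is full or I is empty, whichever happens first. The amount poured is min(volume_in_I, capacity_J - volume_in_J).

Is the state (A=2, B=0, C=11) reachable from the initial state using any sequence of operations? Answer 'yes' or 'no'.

BFS from (A=0, B=5, C=1):
  1. pour(B -> A) -> (A=3 B=2 C=1)
  2. pour(A -> C) -> (A=0 B=2 C=4)
  3. pour(B -> A) -> (A=2 B=0 C=4)
  4. fill(B) -> (A=2 B=7 C=4)
  5. pour(B -> C) -> (A=2 B=0 C=11)
Target reached → yes.

Answer: yes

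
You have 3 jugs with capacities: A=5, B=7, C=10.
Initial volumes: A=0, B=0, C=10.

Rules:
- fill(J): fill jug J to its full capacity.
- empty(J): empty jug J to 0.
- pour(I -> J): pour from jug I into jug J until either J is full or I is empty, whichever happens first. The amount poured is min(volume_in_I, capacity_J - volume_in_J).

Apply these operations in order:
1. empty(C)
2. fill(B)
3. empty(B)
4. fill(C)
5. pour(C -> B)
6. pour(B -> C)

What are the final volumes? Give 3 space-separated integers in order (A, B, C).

Answer: 0 0 10

Derivation:
Step 1: empty(C) -> (A=0 B=0 C=0)
Step 2: fill(B) -> (A=0 B=7 C=0)
Step 3: empty(B) -> (A=0 B=0 C=0)
Step 4: fill(C) -> (A=0 B=0 C=10)
Step 5: pour(C -> B) -> (A=0 B=7 C=3)
Step 6: pour(B -> C) -> (A=0 B=0 C=10)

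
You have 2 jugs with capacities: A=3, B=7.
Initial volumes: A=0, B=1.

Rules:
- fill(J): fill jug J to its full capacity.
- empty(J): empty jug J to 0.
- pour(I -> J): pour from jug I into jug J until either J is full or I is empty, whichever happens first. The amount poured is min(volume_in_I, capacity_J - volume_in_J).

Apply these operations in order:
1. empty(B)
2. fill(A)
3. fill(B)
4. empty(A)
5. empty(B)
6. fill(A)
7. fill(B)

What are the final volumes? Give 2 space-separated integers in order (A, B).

Step 1: empty(B) -> (A=0 B=0)
Step 2: fill(A) -> (A=3 B=0)
Step 3: fill(B) -> (A=3 B=7)
Step 4: empty(A) -> (A=0 B=7)
Step 5: empty(B) -> (A=0 B=0)
Step 6: fill(A) -> (A=3 B=0)
Step 7: fill(B) -> (A=3 B=7)

Answer: 3 7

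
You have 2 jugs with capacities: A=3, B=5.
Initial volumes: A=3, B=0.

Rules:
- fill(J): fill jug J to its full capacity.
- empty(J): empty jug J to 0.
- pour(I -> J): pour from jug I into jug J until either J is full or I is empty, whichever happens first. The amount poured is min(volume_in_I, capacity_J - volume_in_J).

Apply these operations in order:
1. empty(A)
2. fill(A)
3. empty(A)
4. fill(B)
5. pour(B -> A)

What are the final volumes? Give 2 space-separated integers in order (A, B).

Step 1: empty(A) -> (A=0 B=0)
Step 2: fill(A) -> (A=3 B=0)
Step 3: empty(A) -> (A=0 B=0)
Step 4: fill(B) -> (A=0 B=5)
Step 5: pour(B -> A) -> (A=3 B=2)

Answer: 3 2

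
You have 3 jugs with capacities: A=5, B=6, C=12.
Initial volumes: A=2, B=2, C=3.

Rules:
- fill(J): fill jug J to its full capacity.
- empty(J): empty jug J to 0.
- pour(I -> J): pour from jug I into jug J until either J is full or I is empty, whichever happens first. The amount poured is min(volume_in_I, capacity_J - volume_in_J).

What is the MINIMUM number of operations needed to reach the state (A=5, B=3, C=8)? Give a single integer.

Answer: 3

Derivation:
BFS from (A=2, B=2, C=3). One shortest path:
  1. fill(C) -> (A=2 B=2 C=12)
  2. pour(C -> B) -> (A=2 B=6 C=8)
  3. pour(B -> A) -> (A=5 B=3 C=8)
Reached target in 3 moves.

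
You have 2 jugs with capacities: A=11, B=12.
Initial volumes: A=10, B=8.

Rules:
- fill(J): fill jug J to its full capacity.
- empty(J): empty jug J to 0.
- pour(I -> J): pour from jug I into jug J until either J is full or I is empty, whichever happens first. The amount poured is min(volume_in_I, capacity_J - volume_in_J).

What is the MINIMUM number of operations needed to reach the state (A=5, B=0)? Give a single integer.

BFS from (A=10, B=8). One shortest path:
  1. pour(A -> B) -> (A=6 B=12)
  2. empty(B) -> (A=6 B=0)
  3. pour(A -> B) -> (A=0 B=6)
  4. fill(A) -> (A=11 B=6)
  5. pour(A -> B) -> (A=5 B=12)
  6. empty(B) -> (A=5 B=0)
Reached target in 6 moves.

Answer: 6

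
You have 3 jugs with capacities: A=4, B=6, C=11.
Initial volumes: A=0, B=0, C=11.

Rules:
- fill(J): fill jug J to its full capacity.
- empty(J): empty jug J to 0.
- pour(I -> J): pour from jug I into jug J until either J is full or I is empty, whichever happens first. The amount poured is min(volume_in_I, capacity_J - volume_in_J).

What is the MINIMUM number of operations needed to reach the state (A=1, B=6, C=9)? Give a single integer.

BFS from (A=0, B=0, C=11). One shortest path:
  1. pour(C -> A) -> (A=4 B=0 C=7)
  2. pour(C -> B) -> (A=4 B=6 C=1)
  3. empty(B) -> (A=4 B=0 C=1)
  4. pour(A -> B) -> (A=0 B=4 C=1)
  5. pour(C -> A) -> (A=1 B=4 C=0)
  6. fill(C) -> (A=1 B=4 C=11)
  7. pour(C -> B) -> (A=1 B=6 C=9)
Reached target in 7 moves.

Answer: 7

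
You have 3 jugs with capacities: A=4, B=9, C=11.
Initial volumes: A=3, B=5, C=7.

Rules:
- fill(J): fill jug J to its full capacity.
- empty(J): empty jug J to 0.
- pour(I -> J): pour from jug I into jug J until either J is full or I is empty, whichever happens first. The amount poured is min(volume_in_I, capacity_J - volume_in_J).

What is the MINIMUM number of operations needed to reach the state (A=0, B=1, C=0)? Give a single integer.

Answer: 3

Derivation:
BFS from (A=3, B=5, C=7). One shortest path:
  1. empty(A) -> (A=0 B=5 C=7)
  2. pour(B -> C) -> (A=0 B=1 C=11)
  3. empty(C) -> (A=0 B=1 C=0)
Reached target in 3 moves.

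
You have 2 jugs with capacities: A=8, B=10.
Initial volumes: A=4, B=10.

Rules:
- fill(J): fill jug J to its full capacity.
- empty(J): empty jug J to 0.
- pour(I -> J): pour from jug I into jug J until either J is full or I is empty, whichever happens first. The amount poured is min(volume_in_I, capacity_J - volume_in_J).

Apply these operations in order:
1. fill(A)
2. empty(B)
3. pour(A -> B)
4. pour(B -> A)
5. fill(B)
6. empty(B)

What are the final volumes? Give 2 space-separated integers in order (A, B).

Step 1: fill(A) -> (A=8 B=10)
Step 2: empty(B) -> (A=8 B=0)
Step 3: pour(A -> B) -> (A=0 B=8)
Step 4: pour(B -> A) -> (A=8 B=0)
Step 5: fill(B) -> (A=8 B=10)
Step 6: empty(B) -> (A=8 B=0)

Answer: 8 0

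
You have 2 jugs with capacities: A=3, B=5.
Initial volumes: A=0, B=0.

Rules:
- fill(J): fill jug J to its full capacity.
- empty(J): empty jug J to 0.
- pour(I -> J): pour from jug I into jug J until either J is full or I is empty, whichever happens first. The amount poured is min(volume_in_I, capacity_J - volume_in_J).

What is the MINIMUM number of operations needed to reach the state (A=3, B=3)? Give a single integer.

BFS from (A=0, B=0). One shortest path:
  1. fill(A) -> (A=3 B=0)
  2. pour(A -> B) -> (A=0 B=3)
  3. fill(A) -> (A=3 B=3)
Reached target in 3 moves.

Answer: 3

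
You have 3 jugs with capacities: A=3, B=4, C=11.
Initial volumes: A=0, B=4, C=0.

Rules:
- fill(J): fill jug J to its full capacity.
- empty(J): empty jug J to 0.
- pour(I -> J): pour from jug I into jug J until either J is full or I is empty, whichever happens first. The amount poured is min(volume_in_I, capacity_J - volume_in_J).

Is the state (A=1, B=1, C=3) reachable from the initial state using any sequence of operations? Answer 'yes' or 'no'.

BFS explored all 180 reachable states.
Reachable set includes: (0,0,0), (0,0,1), (0,0,2), (0,0,3), (0,0,4), (0,0,5), (0,0,6), (0,0,7), (0,0,8), (0,0,9), (0,0,10), (0,0,11) ...
Target (A=1, B=1, C=3) not in reachable set → no.

Answer: no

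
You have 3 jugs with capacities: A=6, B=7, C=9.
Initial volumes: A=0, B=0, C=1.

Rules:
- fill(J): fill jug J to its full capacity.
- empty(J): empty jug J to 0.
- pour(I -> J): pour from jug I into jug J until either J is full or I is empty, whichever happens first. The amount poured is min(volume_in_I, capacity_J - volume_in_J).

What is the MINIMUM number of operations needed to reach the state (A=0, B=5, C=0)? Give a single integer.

Answer: 5

Derivation:
BFS from (A=0, B=0, C=1). One shortest path:
  1. fill(A) -> (A=6 B=0 C=1)
  2. fill(B) -> (A=6 B=7 C=1)
  3. pour(A -> C) -> (A=0 B=7 C=7)
  4. pour(B -> C) -> (A=0 B=5 C=9)
  5. empty(C) -> (A=0 B=5 C=0)
Reached target in 5 moves.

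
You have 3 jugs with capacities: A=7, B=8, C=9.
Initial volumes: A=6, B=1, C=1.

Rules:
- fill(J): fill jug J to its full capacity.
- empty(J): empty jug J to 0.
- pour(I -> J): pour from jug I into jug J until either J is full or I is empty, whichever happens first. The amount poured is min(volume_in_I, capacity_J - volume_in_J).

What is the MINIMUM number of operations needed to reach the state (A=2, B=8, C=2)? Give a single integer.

Answer: 7

Derivation:
BFS from (A=6, B=1, C=1). One shortest path:
  1. empty(A) -> (A=0 B=1 C=1)
  2. fill(C) -> (A=0 B=1 C=9)
  3. pour(C -> A) -> (A=7 B=1 C=2)
  4. empty(A) -> (A=0 B=1 C=2)
  5. pour(C -> A) -> (A=2 B=1 C=0)
  6. fill(C) -> (A=2 B=1 C=9)
  7. pour(C -> B) -> (A=2 B=8 C=2)
Reached target in 7 moves.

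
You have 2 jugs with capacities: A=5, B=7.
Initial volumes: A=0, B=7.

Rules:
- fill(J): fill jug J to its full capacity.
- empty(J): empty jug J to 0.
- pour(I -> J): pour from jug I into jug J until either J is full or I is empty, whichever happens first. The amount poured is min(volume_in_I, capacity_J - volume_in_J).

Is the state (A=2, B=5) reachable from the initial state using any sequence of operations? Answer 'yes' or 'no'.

Answer: no

Derivation:
BFS explored all 24 reachable states.
Reachable set includes: (0,0), (0,1), (0,2), (0,3), (0,4), (0,5), (0,6), (0,7), (1,0), (1,7), (2,0), (2,7) ...
Target (A=2, B=5) not in reachable set → no.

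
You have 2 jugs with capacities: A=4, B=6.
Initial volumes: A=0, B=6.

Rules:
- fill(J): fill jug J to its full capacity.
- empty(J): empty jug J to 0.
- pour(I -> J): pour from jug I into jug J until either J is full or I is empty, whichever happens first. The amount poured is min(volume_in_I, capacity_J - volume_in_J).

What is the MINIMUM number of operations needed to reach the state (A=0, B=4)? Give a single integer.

Answer: 3

Derivation:
BFS from (A=0, B=6). One shortest path:
  1. fill(A) -> (A=4 B=6)
  2. empty(B) -> (A=4 B=0)
  3. pour(A -> B) -> (A=0 B=4)
Reached target in 3 moves.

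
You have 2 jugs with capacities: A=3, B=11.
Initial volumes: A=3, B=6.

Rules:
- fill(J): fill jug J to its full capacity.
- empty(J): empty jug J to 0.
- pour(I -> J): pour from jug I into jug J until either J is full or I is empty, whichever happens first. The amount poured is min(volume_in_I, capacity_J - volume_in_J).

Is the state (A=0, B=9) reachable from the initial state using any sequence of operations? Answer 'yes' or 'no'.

Answer: yes

Derivation:
BFS from (A=3, B=6):
  1. pour(A -> B) -> (A=0 B=9)
Target reached → yes.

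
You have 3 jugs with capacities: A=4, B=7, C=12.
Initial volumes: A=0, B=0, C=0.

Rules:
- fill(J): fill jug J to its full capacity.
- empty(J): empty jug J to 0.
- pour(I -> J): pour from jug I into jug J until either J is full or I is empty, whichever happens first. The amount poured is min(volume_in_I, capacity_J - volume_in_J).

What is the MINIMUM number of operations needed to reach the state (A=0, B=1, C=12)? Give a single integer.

BFS from (A=0, B=0, C=0). One shortest path:
  1. fill(A) -> (A=4 B=0 C=0)
  2. fill(C) -> (A=4 B=0 C=12)
  3. pour(A -> B) -> (A=0 B=4 C=12)
  4. fill(A) -> (A=4 B=4 C=12)
  5. pour(A -> B) -> (A=1 B=7 C=12)
  6. empty(B) -> (A=1 B=0 C=12)
  7. pour(A -> B) -> (A=0 B=1 C=12)
Reached target in 7 moves.

Answer: 7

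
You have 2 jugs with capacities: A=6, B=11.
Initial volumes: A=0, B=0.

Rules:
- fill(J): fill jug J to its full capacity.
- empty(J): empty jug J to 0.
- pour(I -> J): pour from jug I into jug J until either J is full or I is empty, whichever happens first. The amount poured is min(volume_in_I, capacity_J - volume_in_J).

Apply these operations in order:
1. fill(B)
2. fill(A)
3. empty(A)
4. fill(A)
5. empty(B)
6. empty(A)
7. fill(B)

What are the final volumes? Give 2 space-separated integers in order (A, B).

Answer: 0 11

Derivation:
Step 1: fill(B) -> (A=0 B=11)
Step 2: fill(A) -> (A=6 B=11)
Step 3: empty(A) -> (A=0 B=11)
Step 4: fill(A) -> (A=6 B=11)
Step 5: empty(B) -> (A=6 B=0)
Step 6: empty(A) -> (A=0 B=0)
Step 7: fill(B) -> (A=0 B=11)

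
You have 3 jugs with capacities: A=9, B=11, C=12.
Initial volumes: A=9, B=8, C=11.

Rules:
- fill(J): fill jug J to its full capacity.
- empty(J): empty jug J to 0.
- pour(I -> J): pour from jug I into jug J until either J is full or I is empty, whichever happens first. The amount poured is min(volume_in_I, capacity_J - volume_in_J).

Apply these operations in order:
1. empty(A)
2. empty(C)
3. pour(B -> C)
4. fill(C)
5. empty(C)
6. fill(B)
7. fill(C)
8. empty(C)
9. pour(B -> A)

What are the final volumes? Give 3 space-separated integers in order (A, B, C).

Answer: 9 2 0

Derivation:
Step 1: empty(A) -> (A=0 B=8 C=11)
Step 2: empty(C) -> (A=0 B=8 C=0)
Step 3: pour(B -> C) -> (A=0 B=0 C=8)
Step 4: fill(C) -> (A=0 B=0 C=12)
Step 5: empty(C) -> (A=0 B=0 C=0)
Step 6: fill(B) -> (A=0 B=11 C=0)
Step 7: fill(C) -> (A=0 B=11 C=12)
Step 8: empty(C) -> (A=0 B=11 C=0)
Step 9: pour(B -> A) -> (A=9 B=2 C=0)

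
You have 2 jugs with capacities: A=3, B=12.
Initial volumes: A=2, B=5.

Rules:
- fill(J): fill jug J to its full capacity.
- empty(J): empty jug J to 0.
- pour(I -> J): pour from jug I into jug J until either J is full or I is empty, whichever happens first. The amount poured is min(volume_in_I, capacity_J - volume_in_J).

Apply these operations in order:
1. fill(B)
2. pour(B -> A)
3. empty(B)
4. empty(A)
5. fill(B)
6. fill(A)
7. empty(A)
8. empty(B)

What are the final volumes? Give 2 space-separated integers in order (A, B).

Answer: 0 0

Derivation:
Step 1: fill(B) -> (A=2 B=12)
Step 2: pour(B -> A) -> (A=3 B=11)
Step 3: empty(B) -> (A=3 B=0)
Step 4: empty(A) -> (A=0 B=0)
Step 5: fill(B) -> (A=0 B=12)
Step 6: fill(A) -> (A=3 B=12)
Step 7: empty(A) -> (A=0 B=12)
Step 8: empty(B) -> (A=0 B=0)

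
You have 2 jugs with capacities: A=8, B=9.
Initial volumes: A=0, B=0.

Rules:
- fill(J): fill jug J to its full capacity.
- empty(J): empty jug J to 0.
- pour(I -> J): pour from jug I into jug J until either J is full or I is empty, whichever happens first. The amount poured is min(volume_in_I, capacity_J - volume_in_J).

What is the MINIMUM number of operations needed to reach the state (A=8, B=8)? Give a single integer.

Answer: 3

Derivation:
BFS from (A=0, B=0). One shortest path:
  1. fill(A) -> (A=8 B=0)
  2. pour(A -> B) -> (A=0 B=8)
  3. fill(A) -> (A=8 B=8)
Reached target in 3 moves.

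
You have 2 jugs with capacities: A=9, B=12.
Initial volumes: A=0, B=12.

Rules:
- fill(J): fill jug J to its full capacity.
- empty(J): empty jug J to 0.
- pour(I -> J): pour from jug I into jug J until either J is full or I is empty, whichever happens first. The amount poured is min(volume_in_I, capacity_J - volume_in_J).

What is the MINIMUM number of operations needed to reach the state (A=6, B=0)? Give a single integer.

BFS from (A=0, B=12). One shortest path:
  1. fill(A) -> (A=9 B=12)
  2. empty(B) -> (A=9 B=0)
  3. pour(A -> B) -> (A=0 B=9)
  4. fill(A) -> (A=9 B=9)
  5. pour(A -> B) -> (A=6 B=12)
  6. empty(B) -> (A=6 B=0)
Reached target in 6 moves.

Answer: 6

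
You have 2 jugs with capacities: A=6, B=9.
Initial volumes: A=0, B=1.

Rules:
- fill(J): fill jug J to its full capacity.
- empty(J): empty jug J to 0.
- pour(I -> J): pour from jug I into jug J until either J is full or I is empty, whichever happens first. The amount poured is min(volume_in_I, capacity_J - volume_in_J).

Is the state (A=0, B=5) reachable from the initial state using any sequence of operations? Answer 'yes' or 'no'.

BFS explored all 20 reachable states.
Reachable set includes: (0,0), (0,1), (0,3), (0,4), (0,6), (0,7), (0,9), (1,0), (1,9), (3,0), (3,9), (4,0) ...
Target (A=0, B=5) not in reachable set → no.

Answer: no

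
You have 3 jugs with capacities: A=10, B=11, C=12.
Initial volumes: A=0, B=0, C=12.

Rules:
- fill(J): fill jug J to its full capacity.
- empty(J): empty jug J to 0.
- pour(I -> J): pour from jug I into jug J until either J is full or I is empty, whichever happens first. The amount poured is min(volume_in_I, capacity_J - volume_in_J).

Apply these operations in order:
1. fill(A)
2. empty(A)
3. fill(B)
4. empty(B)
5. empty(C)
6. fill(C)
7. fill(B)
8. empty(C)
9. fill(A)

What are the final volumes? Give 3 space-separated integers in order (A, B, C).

Answer: 10 11 0

Derivation:
Step 1: fill(A) -> (A=10 B=0 C=12)
Step 2: empty(A) -> (A=0 B=0 C=12)
Step 3: fill(B) -> (A=0 B=11 C=12)
Step 4: empty(B) -> (A=0 B=0 C=12)
Step 5: empty(C) -> (A=0 B=0 C=0)
Step 6: fill(C) -> (A=0 B=0 C=12)
Step 7: fill(B) -> (A=0 B=11 C=12)
Step 8: empty(C) -> (A=0 B=11 C=0)
Step 9: fill(A) -> (A=10 B=11 C=0)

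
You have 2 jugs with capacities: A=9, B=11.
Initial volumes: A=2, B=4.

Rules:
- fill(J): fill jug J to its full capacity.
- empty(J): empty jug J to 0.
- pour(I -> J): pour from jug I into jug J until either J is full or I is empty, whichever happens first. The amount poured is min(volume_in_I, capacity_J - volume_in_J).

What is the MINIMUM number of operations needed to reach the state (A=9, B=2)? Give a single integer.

Answer: 3

Derivation:
BFS from (A=2, B=4). One shortest path:
  1. empty(A) -> (A=0 B=4)
  2. fill(B) -> (A=0 B=11)
  3. pour(B -> A) -> (A=9 B=2)
Reached target in 3 moves.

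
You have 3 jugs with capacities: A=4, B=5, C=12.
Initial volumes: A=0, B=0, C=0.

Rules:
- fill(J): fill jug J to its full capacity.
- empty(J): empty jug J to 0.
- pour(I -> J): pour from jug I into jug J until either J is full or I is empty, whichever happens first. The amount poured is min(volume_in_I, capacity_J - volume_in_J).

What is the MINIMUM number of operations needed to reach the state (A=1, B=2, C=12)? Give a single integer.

Answer: 8

Derivation:
BFS from (A=0, B=0, C=0). One shortest path:
  1. fill(B) -> (A=0 B=5 C=0)
  2. pour(B -> A) -> (A=4 B=1 C=0)
  3. pour(A -> C) -> (A=0 B=1 C=4)
  4. pour(B -> A) -> (A=1 B=0 C=4)
  5. fill(B) -> (A=1 B=5 C=4)
  6. pour(B -> C) -> (A=1 B=0 C=9)
  7. fill(B) -> (A=1 B=5 C=9)
  8. pour(B -> C) -> (A=1 B=2 C=12)
Reached target in 8 moves.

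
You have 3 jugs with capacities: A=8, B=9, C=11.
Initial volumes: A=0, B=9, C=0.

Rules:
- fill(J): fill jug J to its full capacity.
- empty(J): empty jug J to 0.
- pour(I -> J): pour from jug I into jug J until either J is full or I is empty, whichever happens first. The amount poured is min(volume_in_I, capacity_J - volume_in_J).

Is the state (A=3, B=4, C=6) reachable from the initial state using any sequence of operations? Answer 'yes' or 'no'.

Answer: no

Derivation:
BFS explored all 520 reachable states.
Reachable set includes: (0,0,0), (0,0,1), (0,0,2), (0,0,3), (0,0,4), (0,0,5), (0,0,6), (0,0,7), (0,0,8), (0,0,9), (0,0,10), (0,0,11) ...
Target (A=3, B=4, C=6) not in reachable set → no.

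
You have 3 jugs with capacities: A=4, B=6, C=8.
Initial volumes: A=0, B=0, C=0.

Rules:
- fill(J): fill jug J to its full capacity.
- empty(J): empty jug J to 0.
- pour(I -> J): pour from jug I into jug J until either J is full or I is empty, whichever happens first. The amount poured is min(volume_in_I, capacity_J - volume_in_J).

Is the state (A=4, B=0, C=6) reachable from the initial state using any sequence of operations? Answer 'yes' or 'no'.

BFS from (A=0, B=0, C=0):
  1. fill(A) -> (A=4 B=0 C=0)
  2. fill(B) -> (A=4 B=6 C=0)
  3. pour(B -> C) -> (A=4 B=0 C=6)
Target reached → yes.

Answer: yes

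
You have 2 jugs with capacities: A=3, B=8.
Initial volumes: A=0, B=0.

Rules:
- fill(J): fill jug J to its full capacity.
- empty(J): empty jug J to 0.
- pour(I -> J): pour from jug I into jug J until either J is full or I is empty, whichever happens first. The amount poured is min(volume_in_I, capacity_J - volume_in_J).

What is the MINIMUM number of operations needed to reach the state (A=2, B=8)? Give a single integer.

BFS from (A=0, B=0). One shortest path:
  1. fill(B) -> (A=0 B=8)
  2. pour(B -> A) -> (A=3 B=5)
  3. empty(A) -> (A=0 B=5)
  4. pour(B -> A) -> (A=3 B=2)
  5. empty(A) -> (A=0 B=2)
  6. pour(B -> A) -> (A=2 B=0)
  7. fill(B) -> (A=2 B=8)
Reached target in 7 moves.

Answer: 7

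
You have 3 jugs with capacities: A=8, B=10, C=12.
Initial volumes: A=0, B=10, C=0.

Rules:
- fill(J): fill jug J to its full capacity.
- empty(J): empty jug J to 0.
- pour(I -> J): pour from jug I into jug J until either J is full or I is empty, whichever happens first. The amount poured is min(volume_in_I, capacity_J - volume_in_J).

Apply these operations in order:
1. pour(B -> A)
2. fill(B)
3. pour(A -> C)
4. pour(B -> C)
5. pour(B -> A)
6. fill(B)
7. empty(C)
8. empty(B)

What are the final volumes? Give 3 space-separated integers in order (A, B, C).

Answer: 6 0 0

Derivation:
Step 1: pour(B -> A) -> (A=8 B=2 C=0)
Step 2: fill(B) -> (A=8 B=10 C=0)
Step 3: pour(A -> C) -> (A=0 B=10 C=8)
Step 4: pour(B -> C) -> (A=0 B=6 C=12)
Step 5: pour(B -> A) -> (A=6 B=0 C=12)
Step 6: fill(B) -> (A=6 B=10 C=12)
Step 7: empty(C) -> (A=6 B=10 C=0)
Step 8: empty(B) -> (A=6 B=0 C=0)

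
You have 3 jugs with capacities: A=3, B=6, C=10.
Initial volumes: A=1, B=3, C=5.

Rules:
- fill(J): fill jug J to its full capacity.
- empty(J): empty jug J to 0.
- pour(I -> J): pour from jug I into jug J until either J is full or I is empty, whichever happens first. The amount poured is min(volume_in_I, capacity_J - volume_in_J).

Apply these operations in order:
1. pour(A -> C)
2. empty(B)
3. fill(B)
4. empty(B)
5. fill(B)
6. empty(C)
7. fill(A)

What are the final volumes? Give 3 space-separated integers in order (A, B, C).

Step 1: pour(A -> C) -> (A=0 B=3 C=6)
Step 2: empty(B) -> (A=0 B=0 C=6)
Step 3: fill(B) -> (A=0 B=6 C=6)
Step 4: empty(B) -> (A=0 B=0 C=6)
Step 5: fill(B) -> (A=0 B=6 C=6)
Step 6: empty(C) -> (A=0 B=6 C=0)
Step 7: fill(A) -> (A=3 B=6 C=0)

Answer: 3 6 0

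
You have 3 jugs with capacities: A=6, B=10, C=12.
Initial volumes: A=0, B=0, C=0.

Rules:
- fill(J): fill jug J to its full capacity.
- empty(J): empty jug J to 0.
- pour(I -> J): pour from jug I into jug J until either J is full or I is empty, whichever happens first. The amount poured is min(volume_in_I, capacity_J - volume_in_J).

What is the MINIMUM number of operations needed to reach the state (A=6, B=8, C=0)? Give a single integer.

Answer: 6

Derivation:
BFS from (A=0, B=0, C=0). One shortest path:
  1. fill(A) -> (A=6 B=0 C=0)
  2. fill(B) -> (A=6 B=10 C=0)
  3. pour(B -> C) -> (A=6 B=0 C=10)
  4. fill(B) -> (A=6 B=10 C=10)
  5. pour(B -> C) -> (A=6 B=8 C=12)
  6. empty(C) -> (A=6 B=8 C=0)
Reached target in 6 moves.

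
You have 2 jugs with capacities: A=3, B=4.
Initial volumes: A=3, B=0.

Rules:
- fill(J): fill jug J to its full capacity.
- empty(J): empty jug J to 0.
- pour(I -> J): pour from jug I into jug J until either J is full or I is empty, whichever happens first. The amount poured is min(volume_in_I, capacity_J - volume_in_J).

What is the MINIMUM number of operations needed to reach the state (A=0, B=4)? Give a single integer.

BFS from (A=3, B=0). One shortest path:
  1. empty(A) -> (A=0 B=0)
  2. fill(B) -> (A=0 B=4)
Reached target in 2 moves.

Answer: 2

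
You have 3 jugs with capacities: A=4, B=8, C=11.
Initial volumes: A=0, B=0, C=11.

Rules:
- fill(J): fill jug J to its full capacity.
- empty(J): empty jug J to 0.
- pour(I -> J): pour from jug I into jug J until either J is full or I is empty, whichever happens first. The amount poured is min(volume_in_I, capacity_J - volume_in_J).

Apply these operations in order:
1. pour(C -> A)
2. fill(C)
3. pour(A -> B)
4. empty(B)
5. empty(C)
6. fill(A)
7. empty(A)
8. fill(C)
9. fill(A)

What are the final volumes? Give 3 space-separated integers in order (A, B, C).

Step 1: pour(C -> A) -> (A=4 B=0 C=7)
Step 2: fill(C) -> (A=4 B=0 C=11)
Step 3: pour(A -> B) -> (A=0 B=4 C=11)
Step 4: empty(B) -> (A=0 B=0 C=11)
Step 5: empty(C) -> (A=0 B=0 C=0)
Step 6: fill(A) -> (A=4 B=0 C=0)
Step 7: empty(A) -> (A=0 B=0 C=0)
Step 8: fill(C) -> (A=0 B=0 C=11)
Step 9: fill(A) -> (A=4 B=0 C=11)

Answer: 4 0 11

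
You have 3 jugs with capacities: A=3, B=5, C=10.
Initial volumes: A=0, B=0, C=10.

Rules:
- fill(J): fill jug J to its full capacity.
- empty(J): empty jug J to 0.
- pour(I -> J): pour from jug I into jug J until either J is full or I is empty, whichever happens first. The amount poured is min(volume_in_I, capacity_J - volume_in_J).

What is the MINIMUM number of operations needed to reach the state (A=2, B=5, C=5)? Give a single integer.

Answer: 5

Derivation:
BFS from (A=0, B=0, C=10). One shortest path:
  1. fill(B) -> (A=0 B=5 C=10)
  2. pour(B -> A) -> (A=3 B=2 C=10)
  3. empty(A) -> (A=0 B=2 C=10)
  4. pour(B -> A) -> (A=2 B=0 C=10)
  5. pour(C -> B) -> (A=2 B=5 C=5)
Reached target in 5 moves.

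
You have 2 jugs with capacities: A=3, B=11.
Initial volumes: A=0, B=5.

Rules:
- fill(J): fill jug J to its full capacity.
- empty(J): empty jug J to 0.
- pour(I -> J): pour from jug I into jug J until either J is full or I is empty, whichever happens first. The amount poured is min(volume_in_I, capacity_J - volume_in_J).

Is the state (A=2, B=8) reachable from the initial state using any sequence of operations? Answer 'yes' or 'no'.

BFS explored all 28 reachable states.
Reachable set includes: (0,0), (0,1), (0,2), (0,3), (0,4), (0,5), (0,6), (0,7), (0,8), (0,9), (0,10), (0,11) ...
Target (A=2, B=8) not in reachable set → no.

Answer: no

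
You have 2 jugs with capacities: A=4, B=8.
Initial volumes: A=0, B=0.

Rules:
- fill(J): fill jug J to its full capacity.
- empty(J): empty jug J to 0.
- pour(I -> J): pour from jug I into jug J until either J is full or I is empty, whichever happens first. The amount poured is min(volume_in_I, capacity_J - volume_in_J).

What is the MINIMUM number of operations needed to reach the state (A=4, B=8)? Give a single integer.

Answer: 2

Derivation:
BFS from (A=0, B=0). One shortest path:
  1. fill(A) -> (A=4 B=0)
  2. fill(B) -> (A=4 B=8)
Reached target in 2 moves.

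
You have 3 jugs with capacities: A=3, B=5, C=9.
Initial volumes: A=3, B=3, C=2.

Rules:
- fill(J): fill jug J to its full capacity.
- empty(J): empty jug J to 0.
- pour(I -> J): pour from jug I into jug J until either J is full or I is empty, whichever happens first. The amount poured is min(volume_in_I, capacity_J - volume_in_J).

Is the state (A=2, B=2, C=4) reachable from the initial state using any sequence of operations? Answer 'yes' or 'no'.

BFS explored all 176 reachable states.
Reachable set includes: (0,0,0), (0,0,1), (0,0,2), (0,0,3), (0,0,4), (0,0,5), (0,0,6), (0,0,7), (0,0,8), (0,0,9), (0,1,0), (0,1,1) ...
Target (A=2, B=2, C=4) not in reachable set → no.

Answer: no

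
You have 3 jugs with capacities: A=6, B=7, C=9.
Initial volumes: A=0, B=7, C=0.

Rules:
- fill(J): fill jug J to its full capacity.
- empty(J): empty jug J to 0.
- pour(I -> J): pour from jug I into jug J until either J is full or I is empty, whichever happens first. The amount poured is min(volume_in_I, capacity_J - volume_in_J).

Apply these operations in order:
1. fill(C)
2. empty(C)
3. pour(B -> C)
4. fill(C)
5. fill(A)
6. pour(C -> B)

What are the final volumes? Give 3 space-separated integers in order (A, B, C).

Step 1: fill(C) -> (A=0 B=7 C=9)
Step 2: empty(C) -> (A=0 B=7 C=0)
Step 3: pour(B -> C) -> (A=0 B=0 C=7)
Step 4: fill(C) -> (A=0 B=0 C=9)
Step 5: fill(A) -> (A=6 B=0 C=9)
Step 6: pour(C -> B) -> (A=6 B=7 C=2)

Answer: 6 7 2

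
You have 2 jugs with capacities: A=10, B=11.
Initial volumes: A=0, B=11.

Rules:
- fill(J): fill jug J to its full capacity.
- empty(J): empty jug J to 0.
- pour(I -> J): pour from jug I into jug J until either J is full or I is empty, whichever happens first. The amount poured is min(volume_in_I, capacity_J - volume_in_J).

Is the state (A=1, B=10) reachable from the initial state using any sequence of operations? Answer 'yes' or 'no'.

Answer: no

Derivation:
BFS explored all 42 reachable states.
Reachable set includes: (0,0), (0,1), (0,2), (0,3), (0,4), (0,5), (0,6), (0,7), (0,8), (0,9), (0,10), (0,11) ...
Target (A=1, B=10) not in reachable set → no.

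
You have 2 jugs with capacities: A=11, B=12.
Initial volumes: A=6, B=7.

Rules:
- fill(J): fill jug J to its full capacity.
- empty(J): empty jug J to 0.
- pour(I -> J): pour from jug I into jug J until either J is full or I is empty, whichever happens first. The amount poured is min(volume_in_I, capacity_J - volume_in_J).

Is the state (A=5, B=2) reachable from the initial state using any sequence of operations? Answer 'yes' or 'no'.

BFS explored all 47 reachable states.
Reachable set includes: (0,0), (0,1), (0,2), (0,3), (0,4), (0,5), (0,6), (0,7), (0,8), (0,9), (0,10), (0,11) ...
Target (A=5, B=2) not in reachable set → no.

Answer: no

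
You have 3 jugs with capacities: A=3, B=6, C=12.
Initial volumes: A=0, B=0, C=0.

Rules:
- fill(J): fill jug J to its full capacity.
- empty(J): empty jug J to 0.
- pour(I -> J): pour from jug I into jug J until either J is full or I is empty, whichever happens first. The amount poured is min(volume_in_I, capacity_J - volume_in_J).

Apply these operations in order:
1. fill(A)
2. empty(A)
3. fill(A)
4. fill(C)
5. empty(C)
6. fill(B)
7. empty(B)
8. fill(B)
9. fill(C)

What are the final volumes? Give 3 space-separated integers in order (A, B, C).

Step 1: fill(A) -> (A=3 B=0 C=0)
Step 2: empty(A) -> (A=0 B=0 C=0)
Step 3: fill(A) -> (A=3 B=0 C=0)
Step 4: fill(C) -> (A=3 B=0 C=12)
Step 5: empty(C) -> (A=3 B=0 C=0)
Step 6: fill(B) -> (A=3 B=6 C=0)
Step 7: empty(B) -> (A=3 B=0 C=0)
Step 8: fill(B) -> (A=3 B=6 C=0)
Step 9: fill(C) -> (A=3 B=6 C=12)

Answer: 3 6 12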